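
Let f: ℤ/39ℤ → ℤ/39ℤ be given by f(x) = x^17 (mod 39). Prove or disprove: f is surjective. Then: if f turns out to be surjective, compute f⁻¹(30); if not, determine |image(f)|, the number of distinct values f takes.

Computing x^17 mod 39 for each x (by repeated squaring, reducing mod 39 at every step), the values f(0), f(1), …, f(38) are: 0, 1, 32, 9, 10, 5, 15, 37, 8, 3, 4, 20, 12, 13, 14, 6, 22, 23, 18, 28, 11, 21, 16, 17, 33, 25, 26, 27, 19, 35, 36, 31, 2, 24, 34, 29, 30, 7, 38.
Every element of ℤ/39ℤ appears exactly once in this list, so f is a bijection, and in particular surjective.
Since f is surjective, we read off the preimage of 30 from the same table: f(36) = 30, so f⁻¹(30) = 36.

36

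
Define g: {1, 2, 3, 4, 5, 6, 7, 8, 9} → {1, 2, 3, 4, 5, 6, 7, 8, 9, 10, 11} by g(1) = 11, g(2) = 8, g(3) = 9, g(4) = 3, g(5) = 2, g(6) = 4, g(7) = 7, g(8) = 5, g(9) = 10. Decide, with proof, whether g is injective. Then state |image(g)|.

9

The values g(1), …, g(9) are 11, 8, 9, 3, 2, 4, 7, 5, 10 — all distinct.
So g(x_1) = g(x_2) only when x_1 = x_2, and g is injective.
The image of g is {2, 3, 4, 5, 7, 8, 9, 10, 11}, which has 9 elements.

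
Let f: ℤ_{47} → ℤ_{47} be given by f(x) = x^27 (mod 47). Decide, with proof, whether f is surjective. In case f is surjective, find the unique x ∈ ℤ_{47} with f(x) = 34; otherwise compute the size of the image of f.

Since 47 is prime, the nonzero elements of ℤ_{47} form a cyclic group of order 46.
As gcd(27, 46) = 1, raising to the 27th power is a bijection on this group: if s^27 ≡ t^27 then (st^{−1})^27 = 1, and the only element of order dividing gcd(27, 46) = 1 is 1, so s = t.
With f(0) = 0 this makes f injective on all of ℤ_{47}, hence bijective (finite equal-size domain and codomain). In particular f is surjective.
Since f is surjective, we find the preimage of 34. The inverse of x ↦ x^27 on (ℤ_{47})^× is x ↦ x^29, because 27·29 = 783 = 17·46 + 1 ≡ 1 (mod 46) and x^{46} = 1 for x ≠ 0 (Fermat). So f⁻¹(34) = 34^29 mod 47.
Repeated squaring mod 47: 34^1 ≡ 34, 34^2 ≡ 34² = 1156 ≡ 28, 34^4 ≡ 28² = 784 ≡ 32, 34^8 ≡ 32² = 1024 ≡ 37, 34^16 ≡ 37² = 1369 ≡ 6. Since 29 = 16 + 8 + 4 + 1, 34^29 ≡ 6·37·32·34: 6·37 = 222 ≡ 34, then 34·32 = 1088 ≡ 7, then 7·34 = 238 ≡ 3. So 34^29 ≡ 3 (mod 47).
Hence f⁻¹(34) = 3.

3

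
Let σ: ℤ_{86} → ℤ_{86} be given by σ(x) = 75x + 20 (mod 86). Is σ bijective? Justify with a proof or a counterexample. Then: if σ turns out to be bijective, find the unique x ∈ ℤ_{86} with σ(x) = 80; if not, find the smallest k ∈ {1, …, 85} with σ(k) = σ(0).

18

If σ(s) = σ(t), then 75s ≡ 75t (mod 86). Because gcd(75, 86) = 1, we may cancel 75 to get s ≡ t (mod 86).
We now compute 75⁻¹ mod 86 explicitly. Euclid's algorithm: 86 = 1·75 + 11, 75 = 6·11 + 9, 11 = 1·9 + 2, 9 = 4·2 + 1; back-substituting gives 1 = 39·75 − 34·86, so 75⁻¹ ≡ 39 (mod 86).
Then y ↦ 39(y − 20) is a two-sided inverse to σ, so every y ∈ ℤ_{86} has a preimage.
Therefore σ is bijective.
Since σ is bijective, we compute σ⁻¹(80): solve 75x + 20 ≡ 80 (mod 86), i.e. 75x ≡ 60 (mod 86).
Multiplying by 75⁻¹ = 39 gives x ≡ 39·60 = 2340 = 27·86 + 18 ≡ 18 (mod 86).
Check: σ(18) = 75·18 + 20 = 1370 = 15·86 + 80 ≡ 80 (mod 86).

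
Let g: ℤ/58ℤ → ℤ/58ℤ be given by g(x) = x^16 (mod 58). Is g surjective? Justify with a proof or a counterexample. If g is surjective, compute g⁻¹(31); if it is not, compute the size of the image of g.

16

g(3): Repeated squaring mod 58: 3^1 ≡ 3, 3^2 ≡ 3² = 9, 3^4 ≡ 9² = 81 ≡ 23, 3^8 ≡ 23² = 529 ≡ 7, 3^16 ≡ 7² = 49. So 3^16 ≡ 49 (mod 58).
g(7): Repeated squaring mod 58: 7^1 ≡ 7, 7^2 ≡ 7² = 49, 7^4 ≡ 49² = 2401 ≡ 23, 7^8 ≡ 23² = 529 ≡ 7, 7^16 ≡ 7² = 49. So 7^16 ≡ 49 (mod 58).
So g(3) = g(7) = 49 while 3 ≠ 7, therefore g is not injective.
A non-injective map from the 58-element set ℤ/58ℤ to itself takes at most 57 distinct values, so it cannot be surjective. Hence g is not surjective.
Since g is not surjective, we determine |image(g)|. Computing x^16 mod 58 for each x (by repeated squaring, reducing mod 58 at every step), the values g(0), g(1), …, g(57) are: 0, 1, 54, 49, 16, 25, 36, 49, 52, 23, 16, 53, 30, 53, 36, 7, 24, 1, 24, 45, 52, 23, 20, 7, 54, 45, 20, 25, 30, 29, 30, 25, 20, 45, 54, 7, 20, 23, 52, 45, 24, 1, 24, 7, 36, 53, 30, 53, 16, 23, 52, 49, 36, 25, 16, 49, 54, 1.
The distinct values are {0, 1, 7, 16, 20, 23, 24, 25, 29, 30, 36, 45, 49, 52, 53, 54}; there are 16 of them.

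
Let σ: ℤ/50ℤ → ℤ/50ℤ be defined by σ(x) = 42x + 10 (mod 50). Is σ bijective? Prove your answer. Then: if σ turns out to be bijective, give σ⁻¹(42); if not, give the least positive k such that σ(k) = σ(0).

25

Recall that σ is injective when σ(s) = σ(t) forces s = t.
We have gcd(42, 50) = 2 > 1. Taking s = 0 and t = 25: σ(0) = 10 and σ(25) = 42·25 + 10 = 1060 ≡ 10 (mod 50).
So σ(0) = σ(25) while 0 ≠ 25, hence σ is not injective, hence not bijective.
Since σ is not bijective, we find the least positive k with σ(k) = σ(0): this means 42k ≡ 0 (mod 50), i.e. 50 ∣ 42k. Since gcd(42, 50) = 2, dividing through by 2 this holds exactly when 25 ∣ 21k, and as gcd(21, 25) = 1, exactly when 25 ∣ k.
The smallest positive such k is 25.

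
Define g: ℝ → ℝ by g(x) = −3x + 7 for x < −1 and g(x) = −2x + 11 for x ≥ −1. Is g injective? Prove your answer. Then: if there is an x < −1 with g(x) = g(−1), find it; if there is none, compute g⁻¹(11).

Both pieces are strictly decreasing (slopes −3 and −2), so each is injective on its own interval.
The left piece maps (−∞, −1) onto (10, ∞); the right piece maps [−1, ∞) onto (−∞, 13].
These images overlap. In particular g(−1) = 13 (right piece), and solving −3x + 7 = 13 on the left piece gives x = −2 < −1.
So g(−2) = g(−1) with −2 ≠ −1, and g is not injective. This x = −2 is the requested value below −1.

-2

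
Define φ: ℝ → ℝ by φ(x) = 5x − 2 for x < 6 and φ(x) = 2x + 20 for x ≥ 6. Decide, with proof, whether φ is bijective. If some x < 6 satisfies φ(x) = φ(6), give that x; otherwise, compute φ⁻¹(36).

Both pieces are strictly increasing (slopes 5 and 2), so each is injective on its own interval.
The left piece maps (−∞, 6) onto (−∞, 28); the right piece maps [6, ∞) onto [32, ∞).
The images leave a gap (28 has no preimage), so φ is not surjective, hence not bijective.
Because the two images are disjoint, no x < 6 has φ(x) = φ(6), so we compute φ⁻¹(36): 36 lies in [32, ∞), so solve 2x + 20 = 36: x = (36 − 20)/2 = 8.

8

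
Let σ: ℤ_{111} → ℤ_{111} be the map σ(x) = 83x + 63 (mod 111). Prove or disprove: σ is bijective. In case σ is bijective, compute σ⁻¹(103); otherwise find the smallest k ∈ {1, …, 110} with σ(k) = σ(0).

62

Suppose σ(s) = σ(t) in ℤ_{111}. Then 83s + 63 ≡ 83t + 63 (mod 111), therefore 83(s − t) ≡ 0 (mod 111).
Since gcd(83, 111) = 1, 83 is invertible modulo 111, hence s − t ≡ 0 (mod 111), i.e. s = t.
We now compute 83⁻¹ mod 111 explicitly. Euclid's algorithm: 111 = 1·83 + 28, 83 = 2·28 + 27, 28 = 1·27 + 1; back-substituting gives 1 = 107·83 − 80·111, so 83⁻¹ ≡ 107 (mod 111).
Then y ↦ 107(y − 63) is a two-sided inverse to σ, so every y ∈ ℤ_{111} has a preimage.
So σ is bijective.
Since σ is bijective, we compute σ⁻¹(103): solve 83x + 63 ≡ 103 (mod 111), i.e. 83x ≡ 40 (mod 111).
Multiplying by 83⁻¹ = 107 gives x ≡ 107·40 = 4280 = 38·111 + 62 ≡ 62 (mod 111).
Check: σ(62) = 83·62 + 63 = 5209 = 46·111 + 103 ≡ 103 (mod 111).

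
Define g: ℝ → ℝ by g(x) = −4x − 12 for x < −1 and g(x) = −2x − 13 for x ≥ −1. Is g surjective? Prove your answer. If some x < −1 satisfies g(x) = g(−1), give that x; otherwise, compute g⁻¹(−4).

-2

Both pieces are strictly decreasing (slopes −4 and −2), so each is injective on its own interval.
The left piece maps (−∞, −1) onto (−8, ∞); the right piece maps [−1, ∞) onto (−∞, −11].
The union (−8, ∞) ∪ (−∞, −11] omits the interval between −8 and −11; in particular −8 has no preimage. So g is not surjective.
Because the two images are disjoint, no x < −1 has g(x) = g(−1), so we compute g⁻¹(−4): −4 lies in (−8, ∞), so solve −4x − 12 = −4: x = (−4 + 12)/(−4) = −2.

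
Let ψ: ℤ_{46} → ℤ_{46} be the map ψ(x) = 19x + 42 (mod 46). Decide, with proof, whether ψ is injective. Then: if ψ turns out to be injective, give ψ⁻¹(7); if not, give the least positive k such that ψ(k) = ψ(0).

Recall: injectivity means: for all a, b in the domain, ψ(a) = ψ(b) implies a = b.
If ψ(a) = ψ(b), then 19a ≡ 19b (mod 46). Because gcd(19, 46) = 1, we may cancel 19 to get a ≡ b (mod 46).
Thus ψ is injective.
We now compute 19⁻¹ mod 46 explicitly. Euclid's algorithm: 46 = 2·19 + 8, 19 = 2·8 + 3, 8 = 2·3 + 2, 3 = 1·2 + 1; back-substituting gives 1 = 17·19 − 7·46, so 19⁻¹ ≡ 17 (mod 46).
Since ψ is injective, we compute ψ⁻¹(7): solve 19x + 42 ≡ 7 (mod 46), i.e. 19x ≡ 11 (mod 46).
Multiplying by 19⁻¹ = 17 gives x ≡ 17·11 = 187 = 4·46 + 3 ≡ 3 (mod 46).
Check: ψ(3) = 19·3 + 42 = 99 = 2·46 + 7 ≡ 7 (mod 46).

3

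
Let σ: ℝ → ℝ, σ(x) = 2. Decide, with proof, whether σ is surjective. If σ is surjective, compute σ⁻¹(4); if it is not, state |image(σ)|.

1

σ(x) = 2 for all x, so 3 has no preimage and σ is not surjective.
Since σ is not surjective, we state |image(σ)|: the image of σ is {2}, which has 1 element.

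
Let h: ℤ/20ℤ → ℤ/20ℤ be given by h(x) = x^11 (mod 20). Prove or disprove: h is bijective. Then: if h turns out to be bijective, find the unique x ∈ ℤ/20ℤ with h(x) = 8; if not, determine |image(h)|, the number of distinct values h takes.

h(0) = 0^11 = 0.
h(10): Repeated squaring mod 20: 10^1 ≡ 10, 10^2 ≡ 10² = 100 ≡ 0, 10^4 ≡ 0² = 0, 10^8 ≡ 0² = 0. Since 11 = 8 + 2 + 1, 10^11 ≡ 0·0·10: 0·0 = 0, then 0·10 = 0. So 10^11 ≡ 0 (mod 20).
So h(0) = h(10) = 0 while 0 ≠ 10, hence h is not injective, hence not bijective.
Since h is not bijective, we determine |image(h)|. Computing x^11 mod 20 for each x (by repeated squaring, reducing mod 20 at every step), the values h(0), h(1), …, h(19) are: 0, 1, 8, 7, 4, 5, 16, 3, 12, 9, 0, 11, 8, 17, 4, 15, 16, 13, 12, 19.
The distinct values are {0, 1, 3, 4, 5, 7, 8, 9, 11, 12, 13, 15, 16, 17, 19}; there are 15 of them.

15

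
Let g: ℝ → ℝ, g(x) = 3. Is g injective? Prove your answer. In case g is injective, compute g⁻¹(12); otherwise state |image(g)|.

g(0) = 3 = g(1) with 0 ≠ 1, so g is not injective.
Since g is not injective, we state |image(g)|: the image of g is {3}, which has 1 element.

1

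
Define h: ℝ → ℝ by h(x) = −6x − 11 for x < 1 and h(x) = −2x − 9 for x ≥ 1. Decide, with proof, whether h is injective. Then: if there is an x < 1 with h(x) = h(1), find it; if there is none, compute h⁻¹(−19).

0

Both pieces are strictly decreasing (slopes −6 and −2), so each is injective on its own interval.
The left piece maps (−∞, 1) onto (−17, ∞); the right piece maps [1, ∞) onto (−∞, −11].
These images overlap. In particular h(1) = −11 (right piece), and solving −6x − 11 = −11 on the left piece gives x = 0 < 1.
So h(0) = h(1) with 0 ≠ 1, and h is not injective. This x = 0 is the requested value below 1.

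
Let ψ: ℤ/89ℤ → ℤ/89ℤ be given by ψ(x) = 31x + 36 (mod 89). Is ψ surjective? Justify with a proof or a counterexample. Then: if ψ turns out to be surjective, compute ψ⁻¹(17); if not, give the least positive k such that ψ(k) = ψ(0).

By definition, ψ is surjective if every y in the codomain equals ψ(x) for some x in the domain.
Since gcd(31, 89) = 1, 31 is invertible modulo 89. Euclid's algorithm: 89 = 2·31 + 27, 31 = 1·27 + 4, 27 = 6·4 + 3, 4 = 1·3 + 1; back-substituting gives 1 = 23·31 − 8·89, so 31⁻¹ ≡ 23 (mod 89).
Then y ↦ 23(y − 36) is a two-sided inverse to ψ, so every y ∈ ℤ/89ℤ has a preimage.
Thus ψ is surjective.
Since ψ is surjective, we compute ψ⁻¹(17): solve 31x + 36 ≡ 17 (mod 89), i.e. 31x ≡ 70 (mod 89).
Multiplying by 31⁻¹ = 23 gives x ≡ 23·70 = 1610 = 18·89 + 8 ≡ 8 (mod 89).
Check: ψ(8) = 31·8 + 36 = 284 = 3·89 + 17 ≡ 17 (mod 89).

8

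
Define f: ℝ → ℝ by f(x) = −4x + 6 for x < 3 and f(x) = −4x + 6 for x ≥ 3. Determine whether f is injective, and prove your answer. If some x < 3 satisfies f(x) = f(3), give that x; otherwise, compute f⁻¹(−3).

9/4

Both pieces are strictly decreasing (slopes −4 and −4), so each is injective on its own interval.
The left piece maps (−∞, 3) onto (−6, ∞); the right piece maps [3, ∞) onto (−∞, −6].
These images are disjoint, so no value is attained by both pieces. Therefore f is injective.
Because the two images are disjoint, no x < 3 has f(x) = f(3), so we compute f⁻¹(−3): −3 lies in (−6, ∞), so solve −4x + 6 = −3: x = (−3 − 6)/(−4) = 9/4.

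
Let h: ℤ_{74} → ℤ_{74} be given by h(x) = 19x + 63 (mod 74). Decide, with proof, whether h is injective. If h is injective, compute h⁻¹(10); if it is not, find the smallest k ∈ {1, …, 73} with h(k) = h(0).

5

If h(x_1) = h(x_2), then 19x_1 ≡ 19x_2 (mod 74). Because gcd(19, 74) = 1, we may cancel 19 to get x_1 ≡ x_2 (mod 74).
Hence h is injective.
We now compute 19⁻¹ mod 74 explicitly. Euclid's algorithm: 74 = 3·19 + 17, 19 = 1·17 + 2, 17 = 8·2 + 1; back-substituting gives 1 = 39·19 − 10·74, so 19⁻¹ ≡ 39 (mod 74).
Since h is injective, we find h⁻¹(10): we need 19x ≡ 10 − 63 ≡ 21 (mod 74). Using 19⁻¹ = 39: x ≡ 39·21 = 819 = 11·74 + 5, so x = 5.
Check: h(5) = 19·5 + 63 = 158 = 2·74 + 10 ≡ 10 (mod 74).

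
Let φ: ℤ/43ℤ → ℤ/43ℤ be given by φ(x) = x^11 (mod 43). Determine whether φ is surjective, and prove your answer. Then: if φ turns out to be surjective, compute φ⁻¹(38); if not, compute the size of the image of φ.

25

Since 43 is prime, the nonzero elements of ℤ/43ℤ form a cyclic group of order 42.
As gcd(11, 42) = 1, raising to the 11th power is a bijection on this group: if a^11 ≡ b^11 then (ab^{−1})^11 = 1, and the only element of order dividing gcd(11, 42) = 1 is 1, so a = b.
With φ(0) = 0 this makes φ injective on all of ℤ/43ℤ, hence bijective (finite equal-size domain and codomain). In particular φ is surjective.
Since φ is surjective, we find the preimage of 38. The inverse of x ↦ x^11 on (ℤ/43ℤ)^× is x ↦ x^23, because 11·23 = 253 = 6·42 + 1 ≡ 1 (mod 42) and x^{42} = 1 for x ≠ 0 (Fermat). So φ⁻¹(38) = 38^23 mod 43.
Repeated squaring mod 43: 38^1 ≡ 38, 38^2 ≡ 38² = 1444 ≡ 25, 38^4 ≡ 25² = 625 ≡ 23, 38^8 ≡ 23² = 529 ≡ 13, 38^16 ≡ 13² = 169 ≡ 40. Since 23 = 16 + 4 + 2 + 1, 38^23 ≡ 40·23·25·38: 40·23 = 920 ≡ 17, then 17·25 = 425 ≡ 38, then 38·38 = 1444 ≡ 25. So 38^23 ≡ 25 (mod 43).
Hence φ⁻¹(38) = 25.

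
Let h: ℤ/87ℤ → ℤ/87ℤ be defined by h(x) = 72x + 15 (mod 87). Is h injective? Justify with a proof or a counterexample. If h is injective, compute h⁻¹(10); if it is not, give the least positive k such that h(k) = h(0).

We have gcd(72, 87) = 3 > 1. Taking x_1 = 0 and x_2 = 29: h(0) = 15 and h(29) = 72·29 + 15 = 2103 ≡ 15 (mod 87).
So h(0) = h(29) while 0 ≠ 29, therefore h is not injective.
Since h is not injective, we find the least positive k with h(k) = h(0): this means 72k ≡ 0 (mod 87), i.e. 87 ∣ 72k. Since gcd(72, 87) = 3, dividing through by 3 this holds exactly when 29 ∣ 24k, and as gcd(24, 29) = 1, exactly when 29 ∣ k.
The smallest positive such k is 29.

29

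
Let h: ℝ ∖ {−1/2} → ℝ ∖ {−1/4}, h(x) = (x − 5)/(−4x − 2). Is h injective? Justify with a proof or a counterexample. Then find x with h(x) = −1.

Suppose h(x_1) = h(x_2). Cross-multiplying: (x_1 − 5)(−4x_2 − 2) = (x_2 − 5)(−4x_1 − 2).
Expanding both sides and cancelling the symmetric terms leaves −22·(x_1 − x_2) = 0. Since −22 ≠ 0, x_1 = x_2. Hence h is injective.
Solving h(x) = −1: cross-multiplying gives x − 5 = −1(−4x − 2), which rearranges to −3x = 7, so x = −7/3.

-7/3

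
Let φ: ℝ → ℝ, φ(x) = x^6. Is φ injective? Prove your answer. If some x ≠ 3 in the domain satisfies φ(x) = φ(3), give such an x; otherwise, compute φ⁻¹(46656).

φ(3) = 729 = (−3)^6 = φ(−3) (since 6 is even), with 3 ≠ −3. So φ is not injective.
For the follow-up, such an x exists: taking x = −3 ∈ ℝ gives φ(−3) = 729 = φ(3) with −3 ≠ 3.

-3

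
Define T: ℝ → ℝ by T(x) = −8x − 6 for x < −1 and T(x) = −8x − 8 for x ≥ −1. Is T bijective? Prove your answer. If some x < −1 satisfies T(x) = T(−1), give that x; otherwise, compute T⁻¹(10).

-2

Both pieces are strictly decreasing (slopes −8 and −8), so each is injective on its own interval.
The left piece maps (−∞, −1) onto (2, ∞); the right piece maps [−1, ∞) onto (−∞, 0].
The images leave a gap (2 has no preimage), so T is not surjective, hence not bijective.
Because the two images are disjoint, no x < −1 has T(x) = T(−1), so we compute T⁻¹(10): 10 lies in (2, ∞), so solve −8x − 6 = 10: x = (10 + 6)/(−8) = −2.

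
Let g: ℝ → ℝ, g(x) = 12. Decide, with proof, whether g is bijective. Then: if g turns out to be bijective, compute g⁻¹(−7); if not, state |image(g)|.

1

Recall that g is injective if g(s) = g(t) implies s = t.
g(0) = 12 = g(1) with 0 ≠ 1, so g is not injective, hence not bijective.
Since g is not bijective, we state |image(g)|: the image of g is {12}, which has 1 element.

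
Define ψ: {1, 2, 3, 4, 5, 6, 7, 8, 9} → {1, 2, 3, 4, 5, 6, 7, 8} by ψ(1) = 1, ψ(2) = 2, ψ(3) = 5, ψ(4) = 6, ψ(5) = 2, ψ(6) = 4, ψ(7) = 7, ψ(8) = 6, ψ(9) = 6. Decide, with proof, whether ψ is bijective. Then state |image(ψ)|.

ψ(2) = 2 = ψ(5) with 2 ≠ 5, so ψ is not injective, hence not bijective.
The image of ψ is {1, 2, 4, 5, 6, 7}, which has 6 elements.

6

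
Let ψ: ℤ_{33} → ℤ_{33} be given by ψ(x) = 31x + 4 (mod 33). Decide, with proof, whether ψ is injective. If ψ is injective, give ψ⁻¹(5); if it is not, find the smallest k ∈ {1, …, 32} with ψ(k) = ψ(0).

Recall that ψ is injective if ψ(a) = ψ(b) implies a = b.
If ψ(a) = ψ(b), then 31a ≡ 31b (mod 33). Because gcd(31, 33) = 1, we may cancel 31 to get a ≡ b (mod 33).
Therefore ψ is injective.
We now compute 31⁻¹ mod 33 explicitly. Euclid's algorithm: 33 = 1·31 + 2, 31 = 15·2 + 1; back-substituting gives 1 = 16·31 − 15·33, so 31⁻¹ ≡ 16 (mod 33).
Since ψ is injective, we compute ψ⁻¹(5): solve 31x + 4 ≡ 5 (mod 33), i.e. 31x ≡ 1 (mod 33).
Multiplying by 31⁻¹ = 16 gives x ≡ 16·1 = 16 ≡ 16 (mod 33).
Check: ψ(16) = 31·16 + 4 = 500 = 15·33 + 5 ≡ 5 (mod 33).

16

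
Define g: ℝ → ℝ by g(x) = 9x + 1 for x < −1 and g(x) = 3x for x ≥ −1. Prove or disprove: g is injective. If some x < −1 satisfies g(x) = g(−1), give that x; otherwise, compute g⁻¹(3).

Both pieces are strictly increasing (slopes 9 and 3), so each is injective on its own interval.
The left piece maps (−∞, −1) onto (−∞, −8); the right piece maps [−1, ∞) onto [−3, ∞).
These images are disjoint, so no value is attained by both pieces. Therefore g is injective.
Because the two images are disjoint, no x < −1 has g(x) = g(−1), so we compute g⁻¹(3): 3 lies in [−3, ∞), so solve 3x = 3: x = (3 − 0)/3 = 1.

1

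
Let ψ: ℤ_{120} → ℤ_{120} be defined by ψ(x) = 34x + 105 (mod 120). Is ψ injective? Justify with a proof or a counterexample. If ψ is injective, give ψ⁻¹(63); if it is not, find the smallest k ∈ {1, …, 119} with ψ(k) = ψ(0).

60

We have gcd(34, 120) = 2 > 1. Taking u = 0 and v = 60: ψ(0) = 105 and ψ(60) = 34·60 + 105 = 2145 ≡ 105 (mod 120).
So ψ(0) = ψ(60) while 0 ≠ 60, hence ψ is not injective.
Since ψ is not injective, we find the least positive k with ψ(k) = ψ(0): this means 34k ≡ 0 (mod 120), i.e. 120 ∣ 34k. Since gcd(34, 120) = 2, dividing through by 2 this holds exactly when 60 ∣ 17k, and as gcd(17, 60) = 1, exactly when 60 ∣ k.
The smallest positive such k is 60.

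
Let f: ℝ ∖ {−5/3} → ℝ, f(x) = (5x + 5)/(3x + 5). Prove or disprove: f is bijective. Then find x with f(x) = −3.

If f(x) = 5/3, cross-multiplying gives 3(5x + 5) = 5(3x + 5), which simplifies to 15 = 25 — false.  So 5/3 has no preimage and f is not surjective.
Thus f is not bijective.
Solving f(x) = −3: cross-multiplying gives 5x + 5 = −3(3x + 5), which rearranges to 14x = −20, so x = −10/7.

-10/7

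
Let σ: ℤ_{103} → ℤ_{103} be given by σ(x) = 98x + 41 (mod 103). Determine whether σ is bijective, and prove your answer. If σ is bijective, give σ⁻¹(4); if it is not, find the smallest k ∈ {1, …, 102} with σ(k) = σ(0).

If σ(s) = σ(t), then 98s ≡ 98t (mod 103). Because gcd(98, 103) = 1, we may cancel 98 to get s ≡ t (mod 103).
We now compute 98⁻¹ mod 103 explicitly. Euclid's algorithm: 103 = 1·98 + 5, 98 = 19·5 + 3, 5 = 1·3 + 2, 3 = 1·2 + 1; back-substituting gives 1 = 41·98 − 39·103, so 98⁻¹ ≡ 41 (mod 103).
For any y ∈ ℤ_{103}, x = 41(y − 41) mod 103 satisfies σ(x) = 98·41(y − 41) + 41 ≡ y (since 98·41 ≡ 1 mod 103). So every y has a preimage.
So σ is bijective.
Since σ is bijective, we compute σ⁻¹(4): solve 98x + 41 ≡ 4 (mod 103), i.e. 98x ≡ 66 (mod 103).
Multiplying by 98⁻¹ = 41 gives x ≡ 41·66 = 2706 = 26·103 + 28 ≡ 28 (mod 103).
Check: σ(28) = 98·28 + 41 = 2785 = 27·103 + 4 ≡ 4 (mod 103).

28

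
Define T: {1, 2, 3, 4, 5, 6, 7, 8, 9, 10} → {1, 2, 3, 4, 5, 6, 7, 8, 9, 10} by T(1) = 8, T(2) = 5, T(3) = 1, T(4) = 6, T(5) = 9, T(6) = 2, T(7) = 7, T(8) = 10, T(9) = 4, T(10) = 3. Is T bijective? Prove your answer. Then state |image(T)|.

10

The values 8, 5, 1, 6, 9, 2, 7, 10, 4, 3 are a permutation of {1, 2, 3, 4, 5, 6, 7, 8, 9, 10}: each element appears exactly once.
So T is injective and surjective, hence bijective.
The image of T is {1, 2, 3, 4, 5, 6, 7, 8, 9, 10}, which has 10 elements.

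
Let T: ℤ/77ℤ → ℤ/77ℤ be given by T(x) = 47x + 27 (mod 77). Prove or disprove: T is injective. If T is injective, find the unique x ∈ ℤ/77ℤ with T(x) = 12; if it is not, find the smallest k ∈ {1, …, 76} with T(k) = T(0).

39

Suppose T(s) = T(t) in ℤ/77ℤ. Then 47s + 27 ≡ 47t + 27 (mod 77), hence 47(s − t) ≡ 0 (mod 77).
Since gcd(47, 77) = 1, 47 is invertible modulo 77, therefore s − t ≡ 0 (mod 77), i.e. s = t.
Hence T is injective.
We now compute 47⁻¹ mod 77 explicitly. Euclid's algorithm: 77 = 1·47 + 30, 47 = 1·30 + 17, 30 = 1·17 + 13, 17 = 1·13 + 4, 13 = 3·4 + 1; back-substituting gives 1 = 59·47 − 36·77, so 47⁻¹ ≡ 59 (mod 77).
Since T is injective, we compute T⁻¹(12): solve 47x + 27 ≡ 12 (mod 77), i.e. 47x ≡ 62 (mod 77).
Multiplying by 47⁻¹ = 59 gives x ≡ 59·62 = 3658 = 47·77 + 39 ≡ 39 (mod 77).
Check: T(39) = 47·39 + 27 = 1860 = 24·77 + 12 ≡ 12 (mod 77).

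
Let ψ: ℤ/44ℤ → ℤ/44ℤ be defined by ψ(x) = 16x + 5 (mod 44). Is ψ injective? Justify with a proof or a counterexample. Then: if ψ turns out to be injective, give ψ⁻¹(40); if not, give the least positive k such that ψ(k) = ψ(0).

11

We have gcd(16, 44) = 4 > 1. Taking a = 0 and b = 11: ψ(0) = 5 and ψ(11) = 16·11 + 5 = 181 ≡ 5 (mod 44).
So ψ(0) = ψ(11) while 0 ≠ 11, therefore ψ is not injective.
Since ψ is not injective, we find the least positive k with ψ(k) = ψ(0): this means 16k ≡ 0 (mod 44), i.e. 44 ∣ 16k. Since gcd(16, 44) = 4, dividing through by 4 this holds exactly when 11 ∣ 4k, and as gcd(4, 11) = 1, exactly when 11 ∣ k.
The smallest positive such k is 11.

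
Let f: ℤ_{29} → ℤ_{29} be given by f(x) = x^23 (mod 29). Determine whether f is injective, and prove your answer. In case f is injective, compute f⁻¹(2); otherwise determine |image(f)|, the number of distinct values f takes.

18

Since 29 is prime, the nonzero elements of ℤ_{29} form a cyclic group of order 28.
As gcd(23, 28) = 1, raising to the 23rd power is a bijection on this group: if u^23 ≡ v^23 then (uv^{−1})^23 = 1, and the only element of order dividing gcd(23, 28) = 1 is 1, so u = v.
With f(0) = 0 this makes f injective on all of ℤ_{29}, hence bijective (finite equal-size domain and codomain). In particular f is injective.
Since f is injective, we find the preimage of 2. The inverse of x ↦ x^23 on (ℤ_{29})^× is x ↦ x^11, because 23·11 = 253 = 9·28 + 1 ≡ 1 (mod 28) and x^{28} = 1 for x ≠ 0 (Fermat). So f⁻¹(2) = 2^11 mod 29.
Repeated squaring mod 29: 2^1 ≡ 2, 2^2 ≡ 2² = 4, 2^4 ≡ 4² = 16, 2^8 ≡ 16² = 256 ≡ 24. Since 11 = 8 + 2 + 1, 2^11 ≡ 24·4·2: 24·4 = 96 ≡ 9, then 9·2 = 18. So 2^11 ≡ 18 (mod 29).
Hence f⁻¹(2) = 18.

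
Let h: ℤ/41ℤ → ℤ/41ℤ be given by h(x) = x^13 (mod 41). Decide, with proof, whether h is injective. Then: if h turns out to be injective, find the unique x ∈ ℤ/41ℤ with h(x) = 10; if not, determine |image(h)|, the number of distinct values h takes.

18

Since 41 is prime, the nonzero elements of ℤ/41ℤ form a cyclic group of order 40.
As gcd(13, 40) = 1, raising to the 13th power is a bijection on this group: if x_1^13 ≡ x_2^13 then (x_1x_2^{−1})^13 = 1, and the only element of order dividing gcd(13, 40) = 1 is 1, so x_1 = x_2.
With h(0) = 0 this makes h injective on all of ℤ/41ℤ, hence bijective (finite equal-size domain and codomain). In particular h is injective.
Since h is injective, we find the preimage of 10. The inverse of x ↦ x^13 on (ℤ/41ℤ)^× is x ↦ x^37, because 13·37 = 481 = 12·40 + 1 ≡ 1 (mod 40) and x^{40} = 1 for x ≠ 0 (Fermat). So h⁻¹(10) = 10^37 mod 41.
Repeated squaring mod 41: 10^1 ≡ 10, 10^2 ≡ 10² = 100 ≡ 18, 10^4 ≡ 18² = 324 ≡ 37, 10^8 ≡ 37² = 1369 ≡ 16, 10^16 ≡ 16² = 256 ≡ 10, 10^32 ≡ 10² = 100 ≡ 18. Since 37 = 32 + 4 + 1, 10^37 ≡ 18·37·10: 18·37 = 666 ≡ 10, then 10·10 = 100 ≡ 18. So 10^37 ≡ 18 (mod 41).
Hence h⁻¹(10) = 18.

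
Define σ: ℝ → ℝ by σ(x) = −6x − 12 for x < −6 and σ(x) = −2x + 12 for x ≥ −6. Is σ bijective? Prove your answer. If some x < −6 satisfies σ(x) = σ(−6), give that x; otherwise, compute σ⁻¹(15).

Both pieces are strictly decreasing (slopes −6 and −2), so each is injective on its own interval.
The left piece maps (−∞, −6) onto (24, ∞); the right piece maps [−6, ∞) onto (−∞, 24].
Since 24 = 24, the images partition ℝ: σ is injective and surjective, hence bijective.
Because the two images are disjoint, no x < −6 has σ(x) = σ(−6), so we compute σ⁻¹(15): 15 lies in (−∞, 24], so solve −2x + 12 = 15: x = (15 − 12)/(−2) = −3/2.

-3/2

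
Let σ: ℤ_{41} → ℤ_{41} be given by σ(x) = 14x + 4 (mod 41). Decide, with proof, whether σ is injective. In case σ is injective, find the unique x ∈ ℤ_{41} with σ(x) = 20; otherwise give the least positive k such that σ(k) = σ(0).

7

Suppose σ(u) = σ(v) in ℤ_{41}. Then 14u + 4 ≡ 14v + 4 (mod 41), hence 14(u − v) ≡ 0 (mod 41).
Since gcd(14, 41) = 1, 14 is invertible modulo 41, hence u − v ≡ 0 (mod 41), i.e. u = v.
Therefore σ is injective.
We now compute 14⁻¹ mod 41 explicitly. Euclid's algorithm: 41 = 2·14 + 13, 14 = 1·13 + 1; back-substituting gives 1 = 3·14 − 1·41, so 14⁻¹ ≡ 3 (mod 41).
Since σ is injective, we compute σ⁻¹(20): solve 14x + 4 ≡ 20 (mod 41), i.e. 14x ≡ 16 (mod 41).
Multiplying by 14⁻¹ = 3 gives x ≡ 3·16 = 48 = 1·41 + 7 ≡ 7 (mod 41).
Check: σ(7) = 14·7 + 4 = 102 = 2·41 + 20 ≡ 20 (mod 41).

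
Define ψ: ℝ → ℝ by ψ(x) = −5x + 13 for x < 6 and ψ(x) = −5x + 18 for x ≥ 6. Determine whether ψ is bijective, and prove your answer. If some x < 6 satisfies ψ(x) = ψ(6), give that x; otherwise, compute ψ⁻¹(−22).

5

Both pieces are strictly decreasing (slopes −5 and −5), so each is injective on its own interval.
The left piece maps (−∞, 6) onto (−17, ∞); the right piece maps [6, ∞) onto (−∞, −12].
These images overlap. In particular ψ(6) = −12 (right piece), and solving −5x + 13 = −12 on the left piece gives x = 5 < 6.
So ψ(5) = ψ(6) with 5 ≠ 6, and ψ is not injective, hence not bijective. This x = 5 is the requested value below 6.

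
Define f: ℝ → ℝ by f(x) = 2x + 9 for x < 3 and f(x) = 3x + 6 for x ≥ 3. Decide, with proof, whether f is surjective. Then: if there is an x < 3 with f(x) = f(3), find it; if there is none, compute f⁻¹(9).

0

Both pieces are strictly increasing (slopes 2 and 3), so each is injective on its own interval.
The left piece maps (−∞, 3) onto (−∞, 15); the right piece maps [3, ∞) onto [15, ∞).
These images together cover ℝ, so f is surjective.
Because the two images are disjoint, no x < 3 has f(x) = f(3), so we compute f⁻¹(9): 9 lies in (−∞, 15), so solve 2x + 9 = 9: x = (9 − 9)/2 = 0.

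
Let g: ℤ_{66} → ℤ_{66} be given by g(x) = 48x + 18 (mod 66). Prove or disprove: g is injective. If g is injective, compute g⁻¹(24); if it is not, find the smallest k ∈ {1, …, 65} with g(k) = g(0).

11

We have gcd(48, 66) = 6 > 1. Taking a = 0 and b = 11: g(0) = 18 and g(11) = 48·11 + 18 = 546 ≡ 18 (mod 66).
So g(0) = g(11) while 0 ≠ 11, hence g is not injective.
Since g is not injective, we find the least positive k with g(k) = g(0): this means 48k ≡ 0 (mod 66), i.e. 66 ∣ 48k. Since gcd(48, 66) = 6, dividing through by 6 this holds exactly when 11 ∣ 8k, and as gcd(8, 11) = 1, exactly when 11 ∣ k.
The smallest positive such k is 11.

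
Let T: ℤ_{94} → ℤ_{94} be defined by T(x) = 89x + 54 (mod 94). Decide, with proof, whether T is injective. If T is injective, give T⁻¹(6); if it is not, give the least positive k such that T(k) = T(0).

If T(x_1) = T(x_2), then 89x_1 ≡ 89x_2 (mod 94). Because gcd(89, 94) = 1, we may cancel 89 to get x_1 ≡ x_2 (mod 94).
Thus T is injective.
We now compute 89⁻¹ mod 94 explicitly. Euclid's algorithm: 94 = 1·89 + 5, 89 = 17·5 + 4, 5 = 1·4 + 1; back-substituting gives 1 = 75·89 − 71·94, so 89⁻¹ ≡ 75 (mod 94).
Since T is injective, we compute T⁻¹(6): solve 89x + 54 ≡ 6 (mod 94), i.e. 89x ≡ 46 (mod 94).
Multiplying by 89⁻¹ = 75 gives x ≡ 75·46 = 3450 = 36·94 + 66 ≡ 66 (mod 94).
Check: T(66) = 89·66 + 54 = 5928 = 63·94 + 6 ≡ 6 (mod 94).

66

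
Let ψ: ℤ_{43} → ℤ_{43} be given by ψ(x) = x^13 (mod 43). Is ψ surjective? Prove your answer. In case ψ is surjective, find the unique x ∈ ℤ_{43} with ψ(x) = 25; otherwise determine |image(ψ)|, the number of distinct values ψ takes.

Since 43 is prime, the nonzero elements of ℤ_{43} form a cyclic group of order 42.
As gcd(13, 42) = 1, raising to the 13th power is a bijection on this group: if s^13 ≡ t^13 then (st^{−1})^13 = 1, and the only element of order dividing gcd(13, 42) = 1 is 1, so s = t.
With ψ(0) = 0 this makes ψ injective on all of ℤ_{43}, hence bijective (finite equal-size domain and codomain). In particular ψ is surjective.
Since ψ is surjective, we find the preimage of 25. The inverse of x ↦ x^13 on (ℤ_{43})^× is x ↦ x^13, because 13·13 = 169 = 4·42 + 1 ≡ 1 (mod 42) and x^{42} = 1 for x ≠ 0 (Fermat). So ψ⁻¹(25) = 25^13 mod 43.
Repeated squaring mod 43: 25^1 ≡ 25, 25^2 ≡ 25² = 625 ≡ 23, 25^4 ≡ 23² = 529 ≡ 13, 25^8 ≡ 13² = 169 ≡ 40. Since 13 = 8 + 4 + 1, 25^13 ≡ 40·13·25: 40·13 = 520 ≡ 4, then 4·25 = 100 ≡ 14. So 25^13 ≡ 14 (mod 43).
Hence ψ⁻¹(25) = 14.

14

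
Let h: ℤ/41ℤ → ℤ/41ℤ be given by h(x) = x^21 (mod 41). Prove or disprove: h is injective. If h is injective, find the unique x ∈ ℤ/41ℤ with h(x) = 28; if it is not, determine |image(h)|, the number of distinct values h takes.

13

Since 41 is prime, the nonzero elements of ℤ/41ℤ form a cyclic group of order 40.
As gcd(21, 40) = 1, raising to the 21st power is a bijection on this group: if u^21 ≡ v^21 then (uv^{−1})^21 = 1, and the only element of order dividing gcd(21, 40) = 1 is 1, so u = v.
With h(0) = 0 this makes h injective on all of ℤ/41ℤ, hence bijective (finite equal-size domain and codomain). In particular h is injective.
Since h is injective, we find the preimage of 28. The inverse of x ↦ x^21 on (ℤ/41ℤ)^× is x ↦ x^21, because 21·21 = 441 = 11·40 + 1 ≡ 1 (mod 40) and x^{40} = 1 for x ≠ 0 (Fermat). So h⁻¹(28) = 28^21 mod 41.
Repeated squaring mod 41: 28^1 ≡ 28, 28^2 ≡ 28² = 784 ≡ 5, 28^4 ≡ 5² = 25, 28^8 ≡ 25² = 625 ≡ 10, 28^16 ≡ 10² = 100 ≡ 18. Since 21 = 16 + 4 + 1, 28^21 ≡ 18·25·28: 18·25 = 450 ≡ 40, then 40·28 = 1120 ≡ 13. So 28^21 ≡ 13 (mod 41).
Hence h⁻¹(28) = 13.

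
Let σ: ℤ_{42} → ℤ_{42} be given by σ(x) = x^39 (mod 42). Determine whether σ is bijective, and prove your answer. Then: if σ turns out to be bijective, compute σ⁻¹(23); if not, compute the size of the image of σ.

σ(2): Repeated squaring mod 42: 2^1 ≡ 2, 2^2 ≡ 2² = 4, 2^4 ≡ 4² = 16, 2^8 ≡ 16² = 256 ≡ 4, 2^16 ≡ 4² = 16, 2^32 ≡ 16² = 256 ≡ 4. Since 39 = 32 + 4 + 2 + 1, 2^39 ≡ 4·16·4·2: 4·16 = 64 ≡ 22, then 22·4 = 88 ≡ 4, then 4·2 = 8. So 2^39 ≡ 8 (mod 42).
σ(8): Repeated squaring mod 42: 8^1 ≡ 8, 8^2 ≡ 8² = 64 ≡ 22, 8^4 ≡ 22² = 484 ≡ 22, 8^8 ≡ 22² = 484 ≡ 22, 8^16 ≡ 22² = 484 ≡ 22, 8^32 ≡ 22² = 484 ≡ 22. Since 39 = 32 + 4 + 2 + 1, 8^39 ≡ 22·22·22·8: 22·22 = 484 ≡ 22, then 22·22 = 484 ≡ 22, then 22·8 = 176 ≡ 8. So 8^39 ≡ 8 (mod 42).
So σ(2) = σ(8) = 8 while 2 ≠ 8, so σ is not injective, hence not bijective.
Since σ is not bijective, we determine |image(σ)|. Computing x^39 mod 42 for each x (by repeated squaring, reducing mod 42 at every step), the values σ(0), σ(1), …, σ(41) are: 0, 1, 8, 27, 22, 41, 6, 7, 8, 15, 34, 29, 6, 13, 14, 15, 22, 41, 36, 13, 20, 21, 22, 29, 6, 1, 20, 27, 28, 29, 36, 13, 8, 27, 34, 35, 36, 1, 20, 15, 34, 41.
The distinct values are {0, 1, 6, 7, 8, 13, 14, 15, 20, 21, 22, 27, 28, 29, 34, 35, 36, 41}; there are 18 of them.

18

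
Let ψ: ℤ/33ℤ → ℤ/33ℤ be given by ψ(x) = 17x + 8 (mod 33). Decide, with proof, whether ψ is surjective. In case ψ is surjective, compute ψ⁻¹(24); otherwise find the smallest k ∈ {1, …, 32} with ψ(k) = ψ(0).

Since gcd(17, 33) = 1, 17 is invertible modulo 33. Euclid's algorithm: 33 = 1·17 + 16, 17 = 1·16 + 1; back-substituting gives 1 = 2·17 − 1·33, so 17⁻¹ ≡ 2 (mod 33).
For any y ∈ ℤ/33ℤ, x = 2(y − 8) mod 33 satisfies ψ(x) = 17·2(y − 8) + 8 ≡ y (since 17·2 ≡ 1 mod 33). So every y has a preimage.
Thus ψ is surjective.
Since ψ is surjective, we find ψ⁻¹(24): we need 17x ≡ 24 − 8 ≡ 16 (mod 33). Using 17⁻¹ = 2: x ≡ 2·16 = 32, so x = 32.
Check: ψ(32) = 17·32 + 8 = 552 = 16·33 + 24 ≡ 24 (mod 33).

32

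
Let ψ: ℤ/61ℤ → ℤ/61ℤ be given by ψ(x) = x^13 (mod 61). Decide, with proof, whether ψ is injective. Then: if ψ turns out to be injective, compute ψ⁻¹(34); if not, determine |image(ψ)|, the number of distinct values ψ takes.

Since 61 is prime, the nonzero elements of ℤ/61ℤ form a cyclic group of order 60.
As gcd(13, 60) = 1, raising to the 13th power is a bijection on this group: if x_1^13 ≡ x_2^13 then (x_1x_2^{−1})^13 = 1, and the only element of order dividing gcd(13, 60) = 1 is 1, so x_1 = x_2.
With ψ(0) = 0 this makes ψ injective on all of ℤ/61ℤ, hence bijective (finite equal-size domain and codomain). In particular ψ is injective.
Since ψ is injective, we find the preimage of 34. The inverse of x ↦ x^13 on (ℤ/61ℤ)^× is x ↦ x^37, because 13·37 = 481 = 8·60 + 1 ≡ 1 (mod 60) and x^{60} = 1 for x ≠ 0 (Fermat). So ψ⁻¹(34) = 34^37 mod 61.
Repeated squaring mod 61: 34^1 ≡ 34, 34^2 ≡ 34² = 1156 ≡ 58, 34^4 ≡ 58² = 3364 ≡ 9, 34^8 ≡ 9² = 81 ≡ 20, 34^16 ≡ 20² = 400 ≡ 34, 34^32 ≡ 34² = 1156 ≡ 58. Since 37 = 32 + 4 + 1, 34^37 ≡ 58·9·34: 58·9 = 522 ≡ 34, then 34·34 = 1156 ≡ 58. So 34^37 ≡ 58 (mod 61).
Hence ψ⁻¹(34) = 58.

58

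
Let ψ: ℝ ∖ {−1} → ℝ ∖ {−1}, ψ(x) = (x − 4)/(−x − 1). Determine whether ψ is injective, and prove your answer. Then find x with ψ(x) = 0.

4

Suppose ψ(x_1) = ψ(x_2). Cross-multiplying: (x_1 − 4)(−x_2 − 1) = (x_2 − 4)(−x_1 − 1).
Expanding both sides and cancelling the symmetric terms leaves −5·(x_1 − x_2) = 0. Since −5 ≠ 0, x_1 = x_2. So ψ is injective.
Solving ψ(x) = 0: cross-multiplying gives x − 4 = 0(−x − 1), which rearranges to 1x = 4, so x = 4.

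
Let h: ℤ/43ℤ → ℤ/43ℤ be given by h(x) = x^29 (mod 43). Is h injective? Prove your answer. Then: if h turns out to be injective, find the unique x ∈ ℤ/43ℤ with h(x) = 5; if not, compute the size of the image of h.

30

Since 43 is prime, the nonzero elements of ℤ/43ℤ form a cyclic group of order 42.
As gcd(29, 42) = 1, raising to the 29th power is a bijection on this group: if u^29 ≡ v^29 then (uv^{−1})^29 = 1, and the only element of order dividing gcd(29, 42) = 1 is 1, so u = v.
With h(0) = 0 this makes h injective on all of ℤ/43ℤ, hence bijective (finite equal-size domain and codomain). In particular h is injective.
Since h is injective, we find the preimage of 5. The inverse of x ↦ x^29 on (ℤ/43ℤ)^× is x ↦ x^29, because 29·29 = 841 = 20·42 + 1 ≡ 1 (mod 42) and x^{42} = 1 for x ≠ 0 (Fermat). So h⁻¹(5) = 5^29 mod 43.
Repeated squaring mod 43: 5^1 ≡ 5, 5^2 ≡ 5² = 25, 5^4 ≡ 25² = 625 ≡ 23, 5^8 ≡ 23² = 529 ≡ 13, 5^16 ≡ 13² = 169 ≡ 40. Since 29 = 16 + 8 + 4 + 1, 5^29 ≡ 40·13·23·5: 40·13 = 520 ≡ 4, then 4·23 = 92 ≡ 6, then 6·5 = 30. So 5^29 ≡ 30 (mod 43).
Hence h⁻¹(5) = 30.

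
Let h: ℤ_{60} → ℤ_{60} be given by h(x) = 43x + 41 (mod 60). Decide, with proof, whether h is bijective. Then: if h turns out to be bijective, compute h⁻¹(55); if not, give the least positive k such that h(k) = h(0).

38

If h(a) = h(b), then 43a ≡ 43b (mod 60). Because gcd(43, 60) = 1, we may cancel 43 to get a ≡ b (mod 60).
We now compute 43⁻¹ mod 60 explicitly. Euclid's algorithm: 60 = 1·43 + 17, 43 = 2·17 + 9, 17 = 1·9 + 8, 9 = 1·8 + 1; back-substituting gives 1 = 7·43 − 5·60, so 43⁻¹ ≡ 7 (mod 60).
Then y ↦ 7(y − 41) is a two-sided inverse to h, so every y ∈ ℤ_{60} has a preimage.
So h is bijective.
Since h is bijective, we find h⁻¹(55): we need 43x ≡ 55 − 41 ≡ 14 (mod 60). Using 43⁻¹ = 7: x ≡ 7·14 = 98 = 1·60 + 38, so x = 38.
Check: h(38) = 43·38 + 41 = 1675 = 27·60 + 55 ≡ 55 (mod 60).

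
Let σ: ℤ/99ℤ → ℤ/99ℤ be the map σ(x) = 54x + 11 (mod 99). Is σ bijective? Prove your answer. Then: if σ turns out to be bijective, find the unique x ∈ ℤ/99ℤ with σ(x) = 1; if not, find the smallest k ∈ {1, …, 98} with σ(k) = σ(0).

11

We have gcd(54, 99) = 9 > 1. Taking x_1 = 0 and x_2 = 11: σ(0) = 11 and σ(11) = 54·11 + 11 = 605 ≡ 11 (mod 99).
So σ(0) = σ(11) while 0 ≠ 11, hence σ is not injective, hence not bijective.
Since σ is not bijective, we find the least positive k with σ(k) = σ(0): this means 54k ≡ 0 (mod 99), i.e. 99 ∣ 54k. Since gcd(54, 99) = 9, dividing through by 9 this holds exactly when 11 ∣ 6k, and as gcd(6, 11) = 1, exactly when 11 ∣ k.
The smallest positive such k is 11.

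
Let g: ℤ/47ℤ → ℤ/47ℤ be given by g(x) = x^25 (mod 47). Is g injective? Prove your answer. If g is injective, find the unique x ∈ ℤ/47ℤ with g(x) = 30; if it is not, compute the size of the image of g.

Since 47 is prime, the nonzero elements of ℤ/47ℤ form a cyclic group of order 46.
As gcd(25, 46) = 1, raising to the 25th power is a bijection on this group: if a^25 ≡ b^25 then (ab^{−1})^25 = 1, and the only element of order dividing gcd(25, 46) = 1 is 1, so a = b.
With g(0) = 0 this makes g injective on all of ℤ/47ℤ, hence bijective (finite equal-size domain and codomain). In particular g is injective.
Since g is injective, we find the preimage of 30. The inverse of x ↦ x^25 on (ℤ/47ℤ)^× is x ↦ x^35, because 25·35 = 875 = 19·46 + 1 ≡ 1 (mod 46) and x^{46} = 1 for x ≠ 0 (Fermat). So g⁻¹(30) = 30^35 mod 47.
Repeated squaring mod 47: 30^1 ≡ 30, 30^2 ≡ 30² = 900 ≡ 7, 30^4 ≡ 7² = 49 ≡ 2, 30^8 ≡ 2² = 4, 30^16 ≡ 4² = 16, 30^32 ≡ 16² = 256 ≡ 21. Since 35 = 32 + 2 + 1, 30^35 ≡ 21·7·30: 21·7 = 147 ≡ 6, then 6·30 = 180 ≡ 39. So 30^35 ≡ 39 (mod 47).
Hence g⁻¹(30) = 39.

39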